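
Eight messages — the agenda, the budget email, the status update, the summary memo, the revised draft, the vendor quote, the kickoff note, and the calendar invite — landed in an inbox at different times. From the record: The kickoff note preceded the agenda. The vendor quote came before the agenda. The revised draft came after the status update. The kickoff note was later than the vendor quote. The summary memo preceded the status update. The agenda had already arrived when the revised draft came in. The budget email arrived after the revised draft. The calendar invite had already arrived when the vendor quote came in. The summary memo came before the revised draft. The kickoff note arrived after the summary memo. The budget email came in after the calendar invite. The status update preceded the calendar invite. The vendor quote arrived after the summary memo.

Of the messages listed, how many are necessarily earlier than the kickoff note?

Directly stated before the kickoff note: the summary memo and the vendor quote.
The calendar invite reaches the kickoff note via the calendar invite → the vendor quote → the kickoff note.
The status update reaches the kickoff note via the status update → the calendar invite → the vendor quote → the kickoff note.
No chain forces the agenda (or any of the others) ahead of the kickoff note.
That's the calendar invite, the status update, the summary memo, and the vendor quote — 4 in all.

4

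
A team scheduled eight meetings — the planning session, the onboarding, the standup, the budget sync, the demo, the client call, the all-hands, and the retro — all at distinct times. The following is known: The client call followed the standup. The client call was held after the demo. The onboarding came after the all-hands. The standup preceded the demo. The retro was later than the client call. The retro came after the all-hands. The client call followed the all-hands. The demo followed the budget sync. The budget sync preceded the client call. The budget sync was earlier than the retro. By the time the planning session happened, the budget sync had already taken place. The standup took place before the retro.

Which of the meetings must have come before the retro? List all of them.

Directly stated before the retro: the all-hands, the budget sync, the client call, and the standup.
The demo reaches the retro via the demo → the client call → the retro.

the all-hands, the budget sync, the client call, the demo, the standup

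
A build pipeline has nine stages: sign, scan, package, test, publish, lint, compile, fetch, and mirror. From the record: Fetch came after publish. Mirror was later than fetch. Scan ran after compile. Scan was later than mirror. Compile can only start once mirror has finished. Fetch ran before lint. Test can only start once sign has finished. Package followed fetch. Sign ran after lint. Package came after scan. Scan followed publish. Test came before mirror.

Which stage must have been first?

publish

Publish has a chain of constraints placing it before every other stage, so publish must be first.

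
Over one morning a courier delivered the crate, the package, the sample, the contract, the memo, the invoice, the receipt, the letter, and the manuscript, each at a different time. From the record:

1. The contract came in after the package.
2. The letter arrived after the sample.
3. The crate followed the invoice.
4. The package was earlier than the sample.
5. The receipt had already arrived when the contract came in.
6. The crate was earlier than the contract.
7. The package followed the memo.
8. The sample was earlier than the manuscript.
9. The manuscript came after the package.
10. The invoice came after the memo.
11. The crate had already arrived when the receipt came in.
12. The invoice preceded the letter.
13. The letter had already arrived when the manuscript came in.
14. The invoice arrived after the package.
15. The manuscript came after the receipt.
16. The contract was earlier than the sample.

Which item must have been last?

Every other item has a chain of constraints placing it before the manuscript, so the manuscript is last.

the manuscript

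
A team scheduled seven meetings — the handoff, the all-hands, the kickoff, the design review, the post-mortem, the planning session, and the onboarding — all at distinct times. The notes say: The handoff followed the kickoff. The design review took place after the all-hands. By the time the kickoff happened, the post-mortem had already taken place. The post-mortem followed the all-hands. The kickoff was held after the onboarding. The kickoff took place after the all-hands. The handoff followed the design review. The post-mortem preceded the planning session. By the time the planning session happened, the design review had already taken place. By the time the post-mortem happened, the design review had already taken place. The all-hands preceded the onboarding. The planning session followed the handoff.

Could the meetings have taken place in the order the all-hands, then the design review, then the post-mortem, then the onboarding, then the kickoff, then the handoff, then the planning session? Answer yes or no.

Check each stated constraint against the proposed order — e.g. the design review is ahead of the handoff; the design review is ahead of the planning session. Every pair is in the required order; nothing is violated.

yes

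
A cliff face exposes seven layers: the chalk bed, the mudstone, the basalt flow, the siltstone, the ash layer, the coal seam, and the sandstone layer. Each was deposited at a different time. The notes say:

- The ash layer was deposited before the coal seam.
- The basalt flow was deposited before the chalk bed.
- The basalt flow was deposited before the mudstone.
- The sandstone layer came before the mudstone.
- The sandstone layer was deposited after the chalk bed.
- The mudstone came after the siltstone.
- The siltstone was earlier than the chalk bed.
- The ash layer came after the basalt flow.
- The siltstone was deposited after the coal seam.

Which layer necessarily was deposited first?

the basalt flow

The basalt flow has a chain of constraints placing it before every other layer, so the basalt flow must be first.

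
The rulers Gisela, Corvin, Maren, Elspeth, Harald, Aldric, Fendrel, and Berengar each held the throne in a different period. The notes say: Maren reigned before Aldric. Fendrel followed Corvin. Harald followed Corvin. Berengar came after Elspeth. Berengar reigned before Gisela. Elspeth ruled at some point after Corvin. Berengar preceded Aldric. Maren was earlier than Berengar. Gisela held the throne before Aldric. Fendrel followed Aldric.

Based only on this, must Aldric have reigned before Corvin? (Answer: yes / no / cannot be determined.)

no

Tracing the constraints gives Corvin → Elspeth → Berengar → Aldric, so Corvin must come before Aldric.
That means Aldric cannot be before Corvin.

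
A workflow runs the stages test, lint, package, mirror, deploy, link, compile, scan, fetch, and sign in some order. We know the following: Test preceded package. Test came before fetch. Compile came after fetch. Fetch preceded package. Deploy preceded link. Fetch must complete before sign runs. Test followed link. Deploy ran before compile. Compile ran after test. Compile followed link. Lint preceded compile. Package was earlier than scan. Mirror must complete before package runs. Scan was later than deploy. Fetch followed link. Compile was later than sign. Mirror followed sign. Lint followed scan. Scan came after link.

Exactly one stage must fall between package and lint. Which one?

scan

Tracing the constraints gives package → scan → lint, so scan sits after package and before lint.
No other stage is forced both after package and before lint.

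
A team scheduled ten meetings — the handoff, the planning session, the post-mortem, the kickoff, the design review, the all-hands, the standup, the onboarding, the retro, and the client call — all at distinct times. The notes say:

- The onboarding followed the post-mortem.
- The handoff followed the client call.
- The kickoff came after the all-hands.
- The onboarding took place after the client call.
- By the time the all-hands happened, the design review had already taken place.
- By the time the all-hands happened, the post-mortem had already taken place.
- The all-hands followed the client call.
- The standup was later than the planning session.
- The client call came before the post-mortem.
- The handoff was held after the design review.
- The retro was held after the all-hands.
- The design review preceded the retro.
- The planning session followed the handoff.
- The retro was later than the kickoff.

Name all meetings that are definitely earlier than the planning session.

Directly stated before the planning session: the handoff.
The client call reaches the planning session via the client call → the handoff → the planning session.
The design review reaches the planning session via the design review → the handoff → the planning session.

the client call, the design review, the handoff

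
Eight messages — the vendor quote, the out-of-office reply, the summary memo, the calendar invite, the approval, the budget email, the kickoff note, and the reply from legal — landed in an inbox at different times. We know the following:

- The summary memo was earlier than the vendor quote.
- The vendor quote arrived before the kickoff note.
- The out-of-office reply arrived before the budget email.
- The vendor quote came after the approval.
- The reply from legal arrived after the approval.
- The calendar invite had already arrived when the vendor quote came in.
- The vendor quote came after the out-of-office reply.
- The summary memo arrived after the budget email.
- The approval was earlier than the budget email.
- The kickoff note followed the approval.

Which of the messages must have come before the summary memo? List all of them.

Directly stated before the summary memo: the budget email.
The approval reaches the summary memo via the approval → the budget email → the summary memo.
The out-of-office reply reaches the summary memo via the out-of-office reply → the budget email → the summary memo.
No chain forces the calendar invite (or any of the others) ahead of the summary memo.

the approval, the budget email, the out-of-office reply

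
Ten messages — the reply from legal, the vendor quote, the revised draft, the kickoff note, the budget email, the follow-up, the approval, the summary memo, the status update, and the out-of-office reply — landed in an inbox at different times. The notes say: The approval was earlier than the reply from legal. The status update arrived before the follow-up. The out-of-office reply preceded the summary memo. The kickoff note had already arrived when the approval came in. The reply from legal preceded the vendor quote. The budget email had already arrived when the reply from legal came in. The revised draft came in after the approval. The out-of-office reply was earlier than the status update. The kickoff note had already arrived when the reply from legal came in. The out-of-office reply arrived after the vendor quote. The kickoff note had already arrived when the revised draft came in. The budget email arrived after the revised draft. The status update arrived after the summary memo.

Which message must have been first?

The kickoff note has a chain of constraints placing it before every other message, so the kickoff note must be first.

the kickoff note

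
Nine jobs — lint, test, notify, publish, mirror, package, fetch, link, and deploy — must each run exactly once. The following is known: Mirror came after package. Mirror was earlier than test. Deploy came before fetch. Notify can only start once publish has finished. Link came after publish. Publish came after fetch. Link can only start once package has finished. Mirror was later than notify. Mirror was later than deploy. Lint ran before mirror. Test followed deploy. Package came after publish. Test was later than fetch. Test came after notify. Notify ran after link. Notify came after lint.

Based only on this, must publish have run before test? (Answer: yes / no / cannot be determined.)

yes

Chain the constraints: publish → notify → test. Each link is directly stated, so publish comes before test.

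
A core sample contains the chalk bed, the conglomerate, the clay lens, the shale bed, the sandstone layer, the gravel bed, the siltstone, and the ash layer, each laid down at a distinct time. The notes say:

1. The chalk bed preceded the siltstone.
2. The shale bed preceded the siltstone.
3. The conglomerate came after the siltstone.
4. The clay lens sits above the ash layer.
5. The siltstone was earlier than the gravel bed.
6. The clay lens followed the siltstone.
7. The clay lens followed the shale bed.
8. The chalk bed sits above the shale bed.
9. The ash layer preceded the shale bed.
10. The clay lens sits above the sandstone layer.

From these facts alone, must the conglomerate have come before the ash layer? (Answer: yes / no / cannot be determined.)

no

Tracing the constraints gives the ash layer → the shale bed → the siltstone → the conglomerate, so the ash layer must come before the conglomerate.
That means the conglomerate cannot be before the ash layer.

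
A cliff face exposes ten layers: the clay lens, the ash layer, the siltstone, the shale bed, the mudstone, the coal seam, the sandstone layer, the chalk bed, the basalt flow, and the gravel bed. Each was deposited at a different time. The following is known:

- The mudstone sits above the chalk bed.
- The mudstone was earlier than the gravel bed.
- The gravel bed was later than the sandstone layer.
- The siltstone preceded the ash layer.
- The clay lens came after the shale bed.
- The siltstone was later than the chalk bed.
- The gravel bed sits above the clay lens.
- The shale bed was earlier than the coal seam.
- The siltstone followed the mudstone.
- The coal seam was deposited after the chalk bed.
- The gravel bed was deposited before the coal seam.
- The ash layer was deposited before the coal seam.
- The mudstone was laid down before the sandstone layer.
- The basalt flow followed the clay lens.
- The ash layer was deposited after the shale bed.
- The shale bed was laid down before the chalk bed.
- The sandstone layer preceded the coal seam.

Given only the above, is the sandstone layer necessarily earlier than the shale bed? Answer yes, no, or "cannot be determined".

no

Tracing the constraints gives the shale bed → the chalk bed → the mudstone → the sandstone layer, so the shale bed must come before the sandstone layer.
That means the sandstone layer cannot be before the shale bed.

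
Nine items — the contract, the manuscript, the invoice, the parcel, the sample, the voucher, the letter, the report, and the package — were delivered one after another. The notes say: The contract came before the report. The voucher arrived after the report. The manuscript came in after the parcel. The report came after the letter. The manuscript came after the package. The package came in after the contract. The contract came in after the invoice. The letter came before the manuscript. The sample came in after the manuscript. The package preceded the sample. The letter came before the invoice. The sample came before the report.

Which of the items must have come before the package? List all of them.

the contract, the invoice, the letter

Directly stated before the package: the contract.
The invoice reaches the package via the invoice → the contract → the package.
The letter reaches the package via the letter → the invoice → the contract → the package.
No chain forces the sample (or any of the others) ahead of the package.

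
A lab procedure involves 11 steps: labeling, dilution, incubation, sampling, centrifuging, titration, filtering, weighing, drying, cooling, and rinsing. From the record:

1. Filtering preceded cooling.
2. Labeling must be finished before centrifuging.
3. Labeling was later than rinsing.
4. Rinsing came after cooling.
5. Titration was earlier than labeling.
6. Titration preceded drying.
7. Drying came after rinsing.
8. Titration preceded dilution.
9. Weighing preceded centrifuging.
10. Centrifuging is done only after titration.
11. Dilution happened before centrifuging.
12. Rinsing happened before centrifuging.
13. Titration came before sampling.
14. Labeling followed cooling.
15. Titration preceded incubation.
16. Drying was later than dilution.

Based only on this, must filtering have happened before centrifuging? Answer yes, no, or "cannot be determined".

yes

Chain the constraints: filtering → cooling → rinsing → centrifuging. Each link is directly stated, so filtering comes before centrifuging.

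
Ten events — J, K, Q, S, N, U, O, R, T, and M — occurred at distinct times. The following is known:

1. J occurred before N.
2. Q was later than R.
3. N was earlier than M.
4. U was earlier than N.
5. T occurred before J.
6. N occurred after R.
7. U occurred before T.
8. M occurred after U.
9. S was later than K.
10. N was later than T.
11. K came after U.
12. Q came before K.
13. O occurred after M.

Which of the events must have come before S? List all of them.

K, Q, R, U

Directly stated before S: K.
Q reaches S via Q → K → S.
R reaches S via R → Q → K → S.
U reaches S via U → K → S.
No chain forces M (or any of the others) ahead of S.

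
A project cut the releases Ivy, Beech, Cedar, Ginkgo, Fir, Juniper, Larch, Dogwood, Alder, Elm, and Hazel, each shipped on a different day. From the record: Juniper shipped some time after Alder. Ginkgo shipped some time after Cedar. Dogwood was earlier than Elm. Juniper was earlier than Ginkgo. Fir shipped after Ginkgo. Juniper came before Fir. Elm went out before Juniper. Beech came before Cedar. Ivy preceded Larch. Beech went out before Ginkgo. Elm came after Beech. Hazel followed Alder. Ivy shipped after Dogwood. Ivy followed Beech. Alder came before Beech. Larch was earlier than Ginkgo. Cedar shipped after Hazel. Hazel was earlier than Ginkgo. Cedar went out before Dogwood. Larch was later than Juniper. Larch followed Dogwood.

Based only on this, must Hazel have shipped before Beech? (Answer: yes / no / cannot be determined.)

No chain of stated constraints runs from Hazel to Beech, and none runs from Beech to Hazel either.
So the relative order of Hazel and Beech is not fixed by the given facts.

cannot be determined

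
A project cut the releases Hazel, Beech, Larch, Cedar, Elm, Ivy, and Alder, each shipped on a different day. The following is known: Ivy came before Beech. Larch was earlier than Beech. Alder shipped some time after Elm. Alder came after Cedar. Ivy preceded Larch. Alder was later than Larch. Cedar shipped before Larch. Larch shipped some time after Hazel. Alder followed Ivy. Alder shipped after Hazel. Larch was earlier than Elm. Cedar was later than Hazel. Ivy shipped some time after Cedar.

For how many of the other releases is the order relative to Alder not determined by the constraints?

1

Forced before Alder: Cedar, Elm, Hazel, Ivy, and Larch.
That leaves Beech with no forced order relative to Alder — 1.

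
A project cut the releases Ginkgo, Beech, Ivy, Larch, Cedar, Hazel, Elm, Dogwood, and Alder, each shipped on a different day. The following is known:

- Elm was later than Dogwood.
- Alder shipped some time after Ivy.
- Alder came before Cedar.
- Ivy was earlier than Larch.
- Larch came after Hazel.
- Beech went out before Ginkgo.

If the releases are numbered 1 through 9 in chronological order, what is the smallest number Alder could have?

Ivy must come before Alder — 1 forced predecessor.
Nothing else is forced ahead of Alder, so its earliest slot is position 1 + 1 = 2.

2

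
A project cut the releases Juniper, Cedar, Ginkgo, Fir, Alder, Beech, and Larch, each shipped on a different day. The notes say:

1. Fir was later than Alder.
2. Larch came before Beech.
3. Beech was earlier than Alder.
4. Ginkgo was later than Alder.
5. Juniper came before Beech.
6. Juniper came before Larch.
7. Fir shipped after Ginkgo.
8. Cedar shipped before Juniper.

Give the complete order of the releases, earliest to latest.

Cedar, Juniper, Larch, Beech, Alder, Ginkgo, Fir

The constraints fix every adjacent pair, so only one ordering works:
Cedar → Juniper → Larch → Beech → Alder → Ginkgo → Fir.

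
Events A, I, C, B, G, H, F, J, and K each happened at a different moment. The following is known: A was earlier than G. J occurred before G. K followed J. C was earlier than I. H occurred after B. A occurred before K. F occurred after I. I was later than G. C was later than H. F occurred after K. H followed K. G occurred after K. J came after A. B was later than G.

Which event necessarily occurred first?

A has a chain of constraints placing it before every other event, so A must be first.

A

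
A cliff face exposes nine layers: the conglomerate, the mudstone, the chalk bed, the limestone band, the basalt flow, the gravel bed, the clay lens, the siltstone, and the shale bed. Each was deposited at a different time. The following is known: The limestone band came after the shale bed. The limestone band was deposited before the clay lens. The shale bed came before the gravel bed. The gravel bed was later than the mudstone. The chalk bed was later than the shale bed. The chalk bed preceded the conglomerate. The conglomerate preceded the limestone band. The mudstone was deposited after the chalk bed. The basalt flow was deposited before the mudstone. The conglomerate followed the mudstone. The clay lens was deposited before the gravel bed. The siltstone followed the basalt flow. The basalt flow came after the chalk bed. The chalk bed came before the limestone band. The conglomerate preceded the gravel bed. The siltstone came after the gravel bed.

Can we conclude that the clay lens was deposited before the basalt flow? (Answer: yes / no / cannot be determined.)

no

Tracing the constraints gives the basalt flow → the mudstone → the conglomerate → the limestone band → the clay lens, so the basalt flow must come before the clay lens.
That means the clay lens cannot be before the basalt flow.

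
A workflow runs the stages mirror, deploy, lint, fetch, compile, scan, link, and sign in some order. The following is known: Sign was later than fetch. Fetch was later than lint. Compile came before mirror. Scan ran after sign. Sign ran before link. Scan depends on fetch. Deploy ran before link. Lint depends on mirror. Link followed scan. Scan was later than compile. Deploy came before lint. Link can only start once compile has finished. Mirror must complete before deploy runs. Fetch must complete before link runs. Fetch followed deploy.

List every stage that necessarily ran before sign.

Directly stated before sign: fetch.
Compile reaches sign via compile → mirror → deploy → fetch → sign.
Deploy reaches sign via deploy → fetch → sign.
Lint reaches sign via lint → fetch → sign.
Likewise mirror reaches sign by chaining the stated constraints.

compile, deploy, fetch, lint, mirror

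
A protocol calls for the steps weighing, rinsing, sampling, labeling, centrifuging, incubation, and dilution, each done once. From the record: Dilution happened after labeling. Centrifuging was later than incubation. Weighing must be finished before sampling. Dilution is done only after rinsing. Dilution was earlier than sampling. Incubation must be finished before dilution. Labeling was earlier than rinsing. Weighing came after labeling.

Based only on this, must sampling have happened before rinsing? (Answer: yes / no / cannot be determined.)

no

Tracing the constraints gives rinsing → dilution → sampling, so rinsing must come before sampling.
That means sampling cannot be before rinsing.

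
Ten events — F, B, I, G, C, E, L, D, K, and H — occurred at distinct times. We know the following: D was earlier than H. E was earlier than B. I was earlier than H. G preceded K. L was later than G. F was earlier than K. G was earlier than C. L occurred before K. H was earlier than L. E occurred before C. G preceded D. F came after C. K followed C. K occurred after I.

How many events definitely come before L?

Directly stated before L: G and H.
D reaches L via D → H → L.
I reaches L via I → H → L.
No chain forces K (or any of the others) ahead of L.
That's D, G, H, and I — 4 in all.

4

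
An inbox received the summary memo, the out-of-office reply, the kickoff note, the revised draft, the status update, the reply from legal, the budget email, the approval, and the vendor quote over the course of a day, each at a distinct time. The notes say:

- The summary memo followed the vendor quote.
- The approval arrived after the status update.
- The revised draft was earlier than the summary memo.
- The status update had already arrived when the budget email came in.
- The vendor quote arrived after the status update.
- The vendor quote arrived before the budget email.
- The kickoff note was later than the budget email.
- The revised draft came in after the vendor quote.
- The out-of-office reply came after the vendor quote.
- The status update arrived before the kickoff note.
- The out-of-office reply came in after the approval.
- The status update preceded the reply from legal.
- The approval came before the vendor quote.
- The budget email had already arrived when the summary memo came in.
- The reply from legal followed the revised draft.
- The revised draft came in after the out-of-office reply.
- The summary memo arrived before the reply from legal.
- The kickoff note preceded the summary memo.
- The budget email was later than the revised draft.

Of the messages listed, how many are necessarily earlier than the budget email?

5

Directly stated before the budget email: the revised draft, the status update, and the vendor quote.
The approval reaches the budget email via the approval → the vendor quote → the budget email.
The out-of-office reply reaches the budget email via the out-of-office reply → the revised draft → the budget email.
No chain forces the summary memo (or any of the others) ahead of the budget email.
That's the approval, the out-of-office reply, the revised draft, the status update, and the vendor quote — 5 in all.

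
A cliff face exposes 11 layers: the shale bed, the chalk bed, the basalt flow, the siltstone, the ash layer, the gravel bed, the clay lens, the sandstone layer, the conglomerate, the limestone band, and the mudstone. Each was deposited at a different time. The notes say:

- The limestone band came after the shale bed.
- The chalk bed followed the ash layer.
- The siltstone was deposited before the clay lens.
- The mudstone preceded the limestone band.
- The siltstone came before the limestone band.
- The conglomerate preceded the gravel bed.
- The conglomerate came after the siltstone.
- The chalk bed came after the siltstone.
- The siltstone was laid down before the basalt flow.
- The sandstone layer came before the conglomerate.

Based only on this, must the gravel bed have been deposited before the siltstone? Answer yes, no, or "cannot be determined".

no

Tracing the constraints gives the siltstone → the conglomerate → the gravel bed, so the siltstone must come before the gravel bed.
That means the gravel bed cannot be before the siltstone.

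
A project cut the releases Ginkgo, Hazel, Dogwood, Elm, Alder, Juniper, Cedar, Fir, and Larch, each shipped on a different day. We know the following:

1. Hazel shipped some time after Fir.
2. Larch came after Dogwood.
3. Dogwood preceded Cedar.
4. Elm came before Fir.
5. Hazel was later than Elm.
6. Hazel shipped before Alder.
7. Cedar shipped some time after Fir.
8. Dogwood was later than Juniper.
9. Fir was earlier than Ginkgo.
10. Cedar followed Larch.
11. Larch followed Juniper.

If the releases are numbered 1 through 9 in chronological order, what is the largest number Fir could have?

Fir must come before Alder, Cedar, Ginkgo, and Hazel — 4 releases forced after it.
Everything else can be placed before Fir in some valid order, so Fir can sit as late as position 9 − 4 = 5.

5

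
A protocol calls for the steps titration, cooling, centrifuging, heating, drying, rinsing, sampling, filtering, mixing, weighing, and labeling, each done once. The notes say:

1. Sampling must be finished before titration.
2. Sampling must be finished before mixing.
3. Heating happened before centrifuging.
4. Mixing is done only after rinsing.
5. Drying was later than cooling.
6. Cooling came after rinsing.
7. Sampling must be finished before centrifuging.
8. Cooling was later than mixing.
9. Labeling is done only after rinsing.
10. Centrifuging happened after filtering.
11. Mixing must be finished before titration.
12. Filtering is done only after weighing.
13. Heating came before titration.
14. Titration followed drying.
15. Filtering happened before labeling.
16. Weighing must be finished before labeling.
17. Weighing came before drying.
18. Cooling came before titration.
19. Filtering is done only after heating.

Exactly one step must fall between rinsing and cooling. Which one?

mixing

Tracing the constraints gives rinsing → mixing → cooling, so mixing sits after rinsing and before cooling.
No other step is forced both after rinsing and before cooling.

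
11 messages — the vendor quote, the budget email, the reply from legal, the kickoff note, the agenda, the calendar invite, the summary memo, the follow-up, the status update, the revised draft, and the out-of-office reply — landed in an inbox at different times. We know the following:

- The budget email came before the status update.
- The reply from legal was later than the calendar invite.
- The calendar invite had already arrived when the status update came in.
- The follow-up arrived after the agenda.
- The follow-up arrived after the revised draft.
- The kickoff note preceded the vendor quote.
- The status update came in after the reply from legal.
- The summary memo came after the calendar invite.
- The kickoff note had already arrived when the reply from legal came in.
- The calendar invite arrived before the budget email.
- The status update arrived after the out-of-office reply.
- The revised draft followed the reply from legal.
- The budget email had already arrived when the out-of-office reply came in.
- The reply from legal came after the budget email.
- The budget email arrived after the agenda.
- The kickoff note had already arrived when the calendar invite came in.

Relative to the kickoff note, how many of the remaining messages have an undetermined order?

Forced after the kickoff note: the budget email, the calendar invite, the follow-up, the out-of-office reply, the reply from legal, the revised draft, the status update, the summary memo, and the vendor quote.
That leaves the agenda with no forced order relative to the kickoff note — 1.

1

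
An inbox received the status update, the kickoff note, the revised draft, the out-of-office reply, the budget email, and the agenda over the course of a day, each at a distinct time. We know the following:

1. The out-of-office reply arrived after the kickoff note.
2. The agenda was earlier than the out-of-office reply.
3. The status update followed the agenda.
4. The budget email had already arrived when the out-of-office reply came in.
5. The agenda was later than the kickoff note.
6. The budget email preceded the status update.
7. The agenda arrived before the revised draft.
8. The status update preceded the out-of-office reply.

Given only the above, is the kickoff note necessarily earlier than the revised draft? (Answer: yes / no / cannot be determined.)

Chain the constraints: the kickoff note → the agenda → the revised draft. Each link is directly stated, so the kickoff note comes before the revised draft.

yes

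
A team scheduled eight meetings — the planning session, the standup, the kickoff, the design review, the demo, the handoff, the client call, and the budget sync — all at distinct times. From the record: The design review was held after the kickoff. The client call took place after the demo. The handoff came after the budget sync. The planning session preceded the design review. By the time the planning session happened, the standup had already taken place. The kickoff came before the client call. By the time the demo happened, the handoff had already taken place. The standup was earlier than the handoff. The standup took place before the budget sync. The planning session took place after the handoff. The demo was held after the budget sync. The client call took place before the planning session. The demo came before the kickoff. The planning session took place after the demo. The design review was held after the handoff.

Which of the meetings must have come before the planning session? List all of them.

Directly stated before the planning session: the client call, the demo, the handoff, and the standup.
The budget sync reaches the planning session via the budget sync → the handoff → the planning session.
The kickoff reaches the planning session via the kickoff → the client call → the planning session.

the budget sync, the client call, the demo, the handoff, the kickoff, the standup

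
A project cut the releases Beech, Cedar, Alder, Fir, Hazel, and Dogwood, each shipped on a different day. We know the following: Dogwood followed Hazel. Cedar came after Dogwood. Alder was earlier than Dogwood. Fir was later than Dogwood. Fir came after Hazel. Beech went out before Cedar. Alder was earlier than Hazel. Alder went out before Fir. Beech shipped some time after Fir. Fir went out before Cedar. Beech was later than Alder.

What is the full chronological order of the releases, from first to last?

The constraints fix every adjacent pair, so only one ordering works:
Alder → Hazel → Dogwood → Fir → Beech → Cedar.

Alder, Hazel, Dogwood, Fir, Beech, Cedar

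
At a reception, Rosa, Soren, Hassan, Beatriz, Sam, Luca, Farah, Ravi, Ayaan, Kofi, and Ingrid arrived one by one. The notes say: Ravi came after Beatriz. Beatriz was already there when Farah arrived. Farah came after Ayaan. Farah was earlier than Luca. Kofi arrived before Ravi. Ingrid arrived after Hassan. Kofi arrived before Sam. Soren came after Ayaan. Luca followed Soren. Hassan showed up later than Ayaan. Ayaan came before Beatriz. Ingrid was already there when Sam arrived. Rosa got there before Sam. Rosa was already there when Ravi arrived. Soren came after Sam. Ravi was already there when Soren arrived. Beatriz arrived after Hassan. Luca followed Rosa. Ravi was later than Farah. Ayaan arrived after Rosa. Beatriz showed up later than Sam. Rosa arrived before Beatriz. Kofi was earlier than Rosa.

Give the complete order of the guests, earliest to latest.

The constraints fix every adjacent pair, so only one ordering works:
Kofi → Rosa → Ayaan → Hassan → Ingrid → Sam → Beatriz → Farah → Ravi → Soren → Luca.

Kofi, Rosa, Ayaan, Hassan, Ingrid, Sam, Beatriz, Farah, Ravi, Soren, Luca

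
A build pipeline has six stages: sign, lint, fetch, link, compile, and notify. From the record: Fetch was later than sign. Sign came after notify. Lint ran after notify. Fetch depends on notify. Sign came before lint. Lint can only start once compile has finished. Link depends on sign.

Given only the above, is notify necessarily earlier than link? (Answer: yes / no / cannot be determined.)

yes

Chain the constraints: notify → sign → link. Each link is directly stated, so notify comes before link.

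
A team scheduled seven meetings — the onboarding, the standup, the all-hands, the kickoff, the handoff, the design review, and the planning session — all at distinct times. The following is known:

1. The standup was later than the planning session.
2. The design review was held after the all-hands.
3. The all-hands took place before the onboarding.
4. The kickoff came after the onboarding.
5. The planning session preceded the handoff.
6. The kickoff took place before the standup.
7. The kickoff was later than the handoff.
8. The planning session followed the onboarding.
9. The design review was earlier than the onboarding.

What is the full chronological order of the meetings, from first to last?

the all-hands, the design review, the onboarding, the planning session, the handoff, the kickoff, the standup

The constraints fix every adjacent pair, so only one ordering works:
the all-hands → the design review → the onboarding → the planning session → the handoff → the kickoff → the standup.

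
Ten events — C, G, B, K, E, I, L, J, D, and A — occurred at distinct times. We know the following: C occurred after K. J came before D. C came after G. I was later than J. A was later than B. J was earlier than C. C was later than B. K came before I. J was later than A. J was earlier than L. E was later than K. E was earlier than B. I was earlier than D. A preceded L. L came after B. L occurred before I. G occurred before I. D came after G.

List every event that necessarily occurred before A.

Directly stated before A: B.
E reaches A via E → B → A.
K reaches A via K → E → B → A.
No chain forces C (or any of the others) ahead of A.

B, E, K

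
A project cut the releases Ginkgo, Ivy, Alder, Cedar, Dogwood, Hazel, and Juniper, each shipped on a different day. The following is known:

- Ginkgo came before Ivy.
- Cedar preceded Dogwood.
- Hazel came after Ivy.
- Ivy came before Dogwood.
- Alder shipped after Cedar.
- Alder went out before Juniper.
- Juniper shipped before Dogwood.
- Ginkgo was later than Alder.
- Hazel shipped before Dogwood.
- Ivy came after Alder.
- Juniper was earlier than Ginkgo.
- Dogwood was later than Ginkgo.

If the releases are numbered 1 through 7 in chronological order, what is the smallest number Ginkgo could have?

4

Alder, Cedar, and Juniper must all come before Ginkgo — 3 forced predecessors.
Nothing else is forced ahead of Ginkgo, so its earliest slot is position 3 + 1 = 4.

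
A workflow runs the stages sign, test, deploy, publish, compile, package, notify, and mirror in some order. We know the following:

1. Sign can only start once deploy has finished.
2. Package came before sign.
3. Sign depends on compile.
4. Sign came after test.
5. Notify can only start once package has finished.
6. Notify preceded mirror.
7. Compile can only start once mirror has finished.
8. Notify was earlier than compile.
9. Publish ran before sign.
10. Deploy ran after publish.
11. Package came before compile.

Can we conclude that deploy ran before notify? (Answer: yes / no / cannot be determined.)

No chain of stated constraints runs from deploy to notify, and none runs from notify to deploy either.
So the relative order of deploy and notify is not fixed by the given facts.

cannot be determined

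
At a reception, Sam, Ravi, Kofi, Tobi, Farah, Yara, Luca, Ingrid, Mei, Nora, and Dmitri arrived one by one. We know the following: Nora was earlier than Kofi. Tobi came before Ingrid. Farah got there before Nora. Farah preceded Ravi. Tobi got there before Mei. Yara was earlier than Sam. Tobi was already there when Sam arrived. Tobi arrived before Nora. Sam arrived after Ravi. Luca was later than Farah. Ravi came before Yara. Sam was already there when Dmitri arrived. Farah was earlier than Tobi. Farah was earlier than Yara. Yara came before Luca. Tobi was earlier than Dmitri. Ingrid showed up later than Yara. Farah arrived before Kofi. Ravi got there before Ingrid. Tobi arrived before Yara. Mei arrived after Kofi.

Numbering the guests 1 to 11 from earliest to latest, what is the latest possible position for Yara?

Yara must come before Dmitri, Ingrid, Luca, and Sam — 4 guests forced after them.
Everything else can be placed before Yara in some valid order, so Yara can sit as late as position 11 − 4 = 7.

7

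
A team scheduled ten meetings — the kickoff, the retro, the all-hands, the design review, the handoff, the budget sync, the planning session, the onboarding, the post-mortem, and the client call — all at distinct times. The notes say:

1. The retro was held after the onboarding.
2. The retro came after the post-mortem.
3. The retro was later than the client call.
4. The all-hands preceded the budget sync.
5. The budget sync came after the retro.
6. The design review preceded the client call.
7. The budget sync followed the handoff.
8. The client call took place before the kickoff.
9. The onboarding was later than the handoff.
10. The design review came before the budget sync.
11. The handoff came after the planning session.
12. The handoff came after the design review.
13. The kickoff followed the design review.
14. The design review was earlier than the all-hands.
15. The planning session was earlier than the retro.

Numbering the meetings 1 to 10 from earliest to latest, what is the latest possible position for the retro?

The retro must come before the budget sync — 1 meeting forced after it.
Everything else can be placed before the retro in some valid order, so the retro can sit as late as position 10 − 1 = 9.

9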